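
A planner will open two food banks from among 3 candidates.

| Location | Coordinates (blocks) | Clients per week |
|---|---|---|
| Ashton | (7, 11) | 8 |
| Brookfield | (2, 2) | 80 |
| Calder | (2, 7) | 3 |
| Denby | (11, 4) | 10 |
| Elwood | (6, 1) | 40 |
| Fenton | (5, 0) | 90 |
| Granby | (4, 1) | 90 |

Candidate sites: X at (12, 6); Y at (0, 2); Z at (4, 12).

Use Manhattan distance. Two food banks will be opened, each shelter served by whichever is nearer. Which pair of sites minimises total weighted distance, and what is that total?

{X, Y}, total 1651

Evaluate every pair (each demand assigned to the nearer of the two):
  {X, Y}: total = 1651
  {Y, Z}: total = 1703
  {X, Z}: total = 3643
Best pair: {X, Y} with total 1651.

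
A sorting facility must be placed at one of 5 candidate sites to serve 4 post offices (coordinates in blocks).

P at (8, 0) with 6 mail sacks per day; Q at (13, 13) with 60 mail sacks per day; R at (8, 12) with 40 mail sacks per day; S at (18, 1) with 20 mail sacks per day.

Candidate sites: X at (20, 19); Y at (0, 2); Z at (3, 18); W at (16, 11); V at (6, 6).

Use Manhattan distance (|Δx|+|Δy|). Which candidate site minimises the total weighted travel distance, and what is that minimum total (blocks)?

W, total 1014 blocks

Total weighted distance at each candidate:
  X (20, 19): total = 2126
  Y (0, 2): total = 2600
  Z (3, 18): total = 2118
  W (16, 11): total = 1014
  V (6, 6): total = 1548
Minimum is at W with total 1014 blocks.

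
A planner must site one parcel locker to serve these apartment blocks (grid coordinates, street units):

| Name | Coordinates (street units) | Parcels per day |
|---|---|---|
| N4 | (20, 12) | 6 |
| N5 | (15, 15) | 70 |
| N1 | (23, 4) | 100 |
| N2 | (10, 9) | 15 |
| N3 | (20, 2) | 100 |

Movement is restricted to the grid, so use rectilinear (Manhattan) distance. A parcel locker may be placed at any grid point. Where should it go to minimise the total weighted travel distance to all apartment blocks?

Manhattan distance separates: Σwᵢ(|x−xᵢ|+|y−yᵢ|) = Σwᵢ|x−xᵢ| + Σwᵢ|y−yᵢ|, so x and y are optimised independently as 1-D weighted medians.
Total weight W = 291; half = 145.5.
x-coordinate, sorted with cumulative weight:
  x=10 (N2, w=15) cum 15
  x=15 (N5, w=70) cum 85
  x=20 (N4, w=6) cum 91
  x=20 (N3, w=100) cum 191  ← median
  x=23 (N1, w=100) cum 291
⇒ x* = 20
y-coordinate, sorted with cumulative weight:
  y=2 (N3, w=100) cum 100
  y=4 (N1, w=100) cum 200  ← median
  y=9 (N2, w=15) cum 215
  y=12 (N4, w=6) cum 221
  y=15 (N5, w=70) cum 291
⇒ y* = 4

(20, 4)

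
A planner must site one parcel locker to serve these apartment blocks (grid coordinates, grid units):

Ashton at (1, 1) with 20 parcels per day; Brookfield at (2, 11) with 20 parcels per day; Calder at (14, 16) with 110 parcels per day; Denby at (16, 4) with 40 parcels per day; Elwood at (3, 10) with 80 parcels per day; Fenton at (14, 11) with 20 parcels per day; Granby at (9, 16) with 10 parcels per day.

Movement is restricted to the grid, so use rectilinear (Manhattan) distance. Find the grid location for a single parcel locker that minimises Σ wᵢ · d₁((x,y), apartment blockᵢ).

(14, 11)

Manhattan distance separates: Σwᵢ(|x−xᵢ|+|y−yᵢ|) = Σwᵢ|x−xᵢ| + Σwᵢ|y−yᵢ|, so x and y are optimised independently as 1-D weighted medians.
Total weight W = 300; half = 150.
x-coordinate, sorted with cumulative weight:
  x=1 (Ashton, w=20) cum 20
  x=2 (Brookfield, w=20) cum 40
  x=3 (Elwood, w=80) cum 120
  x=9 (Granby, w=10) cum 130
  x=14 (Calder, w=110) cum 240  ← median
  x=14 (Fenton, w=20) cum 260
  x=16 (Denby, w=40) cum 300
⇒ x* = 14
y-coordinate, sorted with cumulative weight:
  y=1 (Ashton, w=20) cum 20
  y=4 (Denby, w=40) cum 60
  y=10 (Elwood, w=80) cum 140
  y=11 (Brookfield, w=20) cum 160  ← median
  y=11 (Fenton, w=20) cum 180
  y=16 (Calder, w=110) cum 290
  y=16 (Granby, w=10) cum 300
⇒ y* = 11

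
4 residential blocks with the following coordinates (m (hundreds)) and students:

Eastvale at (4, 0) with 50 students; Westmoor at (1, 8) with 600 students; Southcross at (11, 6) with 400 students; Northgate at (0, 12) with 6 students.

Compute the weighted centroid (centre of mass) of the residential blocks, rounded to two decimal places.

(4.92, 6.89)

The minimiser of Σwᵢ‖p−pᵢ‖² is the weighted centroid p* = (Σwᵢpᵢ)/(Σwᵢ).
Σwᵢ = 1056.
Σwᵢxᵢ = 50·4 + 600·1 + 400·11 + 6·0 = 5200.
Σwᵢyᵢ = 50·0 + 600·8 + 400·6 + 6·12 = 7272.
x* = 5200/1056 = 4.92, y* = 7272/1056 = 6.89.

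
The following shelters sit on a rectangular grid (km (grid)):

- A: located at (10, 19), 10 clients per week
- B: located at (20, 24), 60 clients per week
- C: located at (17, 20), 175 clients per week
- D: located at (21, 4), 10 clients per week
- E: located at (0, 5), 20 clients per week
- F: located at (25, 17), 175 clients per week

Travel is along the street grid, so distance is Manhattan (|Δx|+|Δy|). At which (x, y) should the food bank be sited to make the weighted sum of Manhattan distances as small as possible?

Manhattan distance separates: Σwᵢ(|x−xᵢ|+|y−yᵢ|) = Σwᵢ|x−xᵢ| + Σwᵢ|y−yᵢ|, so x and y are optimised independently as 1-D weighted medians.
Total weight W = 450; half = 225.
x-coordinate, sorted with cumulative weight:
  x=0 (E, w=20) cum 20
  x=10 (A, w=10) cum 30
  x=17 (C, w=175) cum 205
  x=20 (B, w=60) cum 265  ← median
  x=21 (D, w=10) cum 275
  x=25 (F, w=175) cum 450
⇒ x* = 20
y-coordinate, sorted with cumulative weight:
  y=4 (D, w=10) cum 10
  y=5 (E, w=20) cum 30
  y=17 (F, w=175) cum 205
  y=19 (A, w=10) cum 215
  y=20 (C, w=175) cum 390  ← median
  y=24 (B, w=60) cum 450
⇒ y* = 20

(20, 20)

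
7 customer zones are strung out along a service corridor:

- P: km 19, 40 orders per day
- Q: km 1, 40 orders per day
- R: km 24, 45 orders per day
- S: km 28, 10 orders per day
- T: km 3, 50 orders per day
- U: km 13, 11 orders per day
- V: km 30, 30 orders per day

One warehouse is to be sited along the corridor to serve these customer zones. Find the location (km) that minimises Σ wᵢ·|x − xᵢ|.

x = 19

For a sum of weighted absolute distances on a line, the optimum is the weighted median (not the mean). Total weight W = 226; half-weight = 113.
Sort by position and accumulate weight:
  km 1 (Q, w=40) → cum 40
  km 3 (T, w=50) → cum 90
  km 13 (U, w=11) → cum 101
  km 19 (P, w=40) → cum 141  ≥ 113 → median here
  km 24 (R, w=45) → cum 186
  km 28 (S, w=10) → cum 196
  km 30 (V, w=30) → cum 226
Optimal location: km 19.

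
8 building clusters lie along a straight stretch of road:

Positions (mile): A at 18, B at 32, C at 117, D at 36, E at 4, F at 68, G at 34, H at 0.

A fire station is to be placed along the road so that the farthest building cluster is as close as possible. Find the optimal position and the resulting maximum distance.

The 1-center on a line is the midpoint of the two extreme points: leftmost at 0, rightmost at 117.
Optimal location = (0 + 117)/2 = 58.5; maximum distance = (117 − 0)/2 = 58.5.

location 58.5, max distance 58.5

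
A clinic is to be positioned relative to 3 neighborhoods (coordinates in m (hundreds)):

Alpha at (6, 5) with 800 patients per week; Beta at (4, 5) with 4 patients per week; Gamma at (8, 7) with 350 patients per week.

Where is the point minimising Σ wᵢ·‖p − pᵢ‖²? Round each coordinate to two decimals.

(6.60, 5.61)

The minimiser of Σwᵢ‖p−pᵢ‖² is the weighted centroid p* = (Σwᵢpᵢ)/(Σwᵢ).
Σwᵢ = 1154.
Σwᵢxᵢ = 800·6 + 4·4 + 350·8 = 7616.
Σwᵢyᵢ = 800·5 + 4·5 + 350·7 = 6470.
x* = 7616/1154 = 6.60, y* = 6470/1154 = 5.61.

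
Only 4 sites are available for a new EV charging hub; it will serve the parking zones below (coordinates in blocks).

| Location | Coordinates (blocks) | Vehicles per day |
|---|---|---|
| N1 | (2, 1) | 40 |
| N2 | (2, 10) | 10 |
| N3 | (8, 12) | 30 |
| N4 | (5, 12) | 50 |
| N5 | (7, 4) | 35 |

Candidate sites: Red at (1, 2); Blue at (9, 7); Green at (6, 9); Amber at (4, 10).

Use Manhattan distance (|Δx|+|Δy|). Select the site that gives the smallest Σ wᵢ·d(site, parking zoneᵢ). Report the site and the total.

Green, total 1090 blocks

Total weighted distance at each candidate:
  Red (1, 2): total = 1660
  Blue (9, 7): total = 1425
  Green (6, 9): total = 1090
  Amber (4, 10): total = 1105
Minimum is at Green with total 1090 blocks.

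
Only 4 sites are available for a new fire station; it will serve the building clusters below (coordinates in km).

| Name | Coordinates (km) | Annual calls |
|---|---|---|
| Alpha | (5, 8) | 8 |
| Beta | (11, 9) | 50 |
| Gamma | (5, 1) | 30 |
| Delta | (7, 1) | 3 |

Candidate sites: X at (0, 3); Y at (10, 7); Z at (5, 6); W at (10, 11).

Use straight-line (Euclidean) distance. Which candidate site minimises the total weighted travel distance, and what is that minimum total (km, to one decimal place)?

Total weighted distance at each candidate:
  X (0, 3): total = 866.5
  Y (10, 7): total = 407.0
  Z (5, 6): total = 517.6
  W (10, 11): total = 525.2
Minimum is at Y with total 407.0 km.

Y, total 407.0 km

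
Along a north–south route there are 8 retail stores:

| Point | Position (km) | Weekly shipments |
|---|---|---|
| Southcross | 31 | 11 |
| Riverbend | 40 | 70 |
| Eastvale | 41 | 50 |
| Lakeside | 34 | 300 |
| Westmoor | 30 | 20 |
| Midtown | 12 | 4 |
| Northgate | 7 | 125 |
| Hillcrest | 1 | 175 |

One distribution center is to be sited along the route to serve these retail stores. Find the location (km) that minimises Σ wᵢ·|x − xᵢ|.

For a sum of weighted absolute distances on a line, the optimum is the weighted median (not the mean). Total weight W = 755; half-weight = 377.5.
Sort by position and accumulate weight:
  km 1 (Hillcrest, w=175) → cum 175
  km 7 (Northgate, w=125) → cum 300
  km 12 (Midtown, w=4) → cum 304
  km 30 (Westmoor, w=20) → cum 324
  km 31 (Southcross, w=11) → cum 335
  km 34 (Lakeside, w=300) → cum 635  ≥ 377.5 → median here
  km 40 (Riverbend, w=70) → cum 705
  km 41 (Eastvale, w=50) → cum 755
Optimal location: km 34.

x = 34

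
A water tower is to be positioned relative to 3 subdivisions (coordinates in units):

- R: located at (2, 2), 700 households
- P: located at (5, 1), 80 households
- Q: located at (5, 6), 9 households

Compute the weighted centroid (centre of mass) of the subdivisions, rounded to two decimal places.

The minimiser of Σwᵢ‖p−pᵢ‖² is the weighted centroid p* = (Σwᵢpᵢ)/(Σwᵢ).
Σwᵢ = 789.
Σwᵢxᵢ = 700·2 + 80·5 + 9·5 = 1845.
Σwᵢyᵢ = 700·2 + 80·1 + 9·6 = 1534.
x* = 1845/789 = 2.34, y* = 1534/789 = 1.94.

(2.34, 1.94)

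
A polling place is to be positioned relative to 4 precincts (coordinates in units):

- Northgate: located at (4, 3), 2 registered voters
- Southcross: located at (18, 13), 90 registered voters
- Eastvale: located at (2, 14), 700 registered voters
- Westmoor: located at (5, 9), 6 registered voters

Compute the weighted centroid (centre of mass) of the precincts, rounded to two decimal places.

The minimiser of Σwᵢ‖p−pᵢ‖² is the weighted centroid p* = (Σwᵢpᵢ)/(Σwᵢ).
Σwᵢ = 798.
Σwᵢxᵢ = 2·4 + 90·18 + 700·2 + 6·5 = 3058.
Σwᵢyᵢ = 2·3 + 90·13 + 700·14 + 6·9 = 11030.
x* = 3058/798 = 3.83, y* = 11030/798 = 13.82.

(3.83, 13.82)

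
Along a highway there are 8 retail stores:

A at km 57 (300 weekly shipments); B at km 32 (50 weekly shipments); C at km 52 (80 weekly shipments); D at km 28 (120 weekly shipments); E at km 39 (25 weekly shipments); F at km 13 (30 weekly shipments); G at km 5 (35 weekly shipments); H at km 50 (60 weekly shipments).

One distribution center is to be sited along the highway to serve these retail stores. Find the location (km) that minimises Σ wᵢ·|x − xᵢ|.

For a sum of weighted absolute distances on a line, the optimum is the weighted median (not the mean). Total weight W = 700; half-weight = 350.
Sort by position and accumulate weight:
  km 5 (G, w=35) → cum 35
  km 13 (F, w=30) → cum 65
  km 28 (D, w=120) → cum 185
  km 32 (B, w=50) → cum 235
  km 39 (E, w=25) → cum 260
  km 50 (H, w=60) → cum 320
  km 52 (C, w=80) → cum 400  ≥ 350 → median here
  km 57 (A, w=300) → cum 700
Optimal location: km 52.

x = 52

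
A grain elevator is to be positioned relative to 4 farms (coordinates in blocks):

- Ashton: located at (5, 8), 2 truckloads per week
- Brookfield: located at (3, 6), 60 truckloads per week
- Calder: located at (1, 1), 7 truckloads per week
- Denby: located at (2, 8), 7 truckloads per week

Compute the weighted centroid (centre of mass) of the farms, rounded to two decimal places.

The minimiser of Σwᵢ‖p−pᵢ‖² is the weighted centroid p* = (Σwᵢpᵢ)/(Σwᵢ).
Σwᵢ = 76.
Σwᵢxᵢ = 2·5 + 60·3 + 7·1 + 7·2 = 211.
Σwᵢyᵢ = 2·8 + 60·6 + 7·1 + 7·8 = 439.
x* = 211/76 = 2.78, y* = 439/76 = 5.78.

(2.78, 5.78)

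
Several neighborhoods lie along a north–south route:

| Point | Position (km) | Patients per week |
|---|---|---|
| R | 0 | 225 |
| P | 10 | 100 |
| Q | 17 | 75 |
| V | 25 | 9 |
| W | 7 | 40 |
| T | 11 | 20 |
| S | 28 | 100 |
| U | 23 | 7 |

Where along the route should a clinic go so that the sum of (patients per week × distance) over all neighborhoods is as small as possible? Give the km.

For a sum of weighted absolute distances on a line, the optimum is the weighted median (not the mean). Total weight W = 576; half-weight = 288.
Sort by position and accumulate weight:
  km 0 (R, w=225) → cum 225
  km 7 (W, w=40) → cum 265
  km 10 (P, w=100) → cum 365  ≥ 288 → median here
  km 11 (T, w=20) → cum 385
  km 17 (Q, w=75) → cum 460
  km 23 (U, w=7) → cum 467
  km 25 (V, w=9) → cum 476
  km 28 (S, w=100) → cum 576
Optimal location: km 10.

x = 10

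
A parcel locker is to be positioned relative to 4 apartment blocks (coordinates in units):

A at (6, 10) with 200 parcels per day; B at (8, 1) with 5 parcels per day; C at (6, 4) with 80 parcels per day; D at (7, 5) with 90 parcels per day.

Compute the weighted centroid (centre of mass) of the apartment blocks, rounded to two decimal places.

The minimiser of Σwᵢ‖p−pᵢ‖² is the weighted centroid p* = (Σwᵢpᵢ)/(Σwᵢ).
Σwᵢ = 375.
Σwᵢxᵢ = 200·6 + 5·8 + 80·6 + 90·7 = 2350.
Σwᵢyᵢ = 200·10 + 5·1 + 80·4 + 90·5 = 2775.
x* = 2350/375 = 6.27, y* = 2775/375 = 7.40.

(6.27, 7.40)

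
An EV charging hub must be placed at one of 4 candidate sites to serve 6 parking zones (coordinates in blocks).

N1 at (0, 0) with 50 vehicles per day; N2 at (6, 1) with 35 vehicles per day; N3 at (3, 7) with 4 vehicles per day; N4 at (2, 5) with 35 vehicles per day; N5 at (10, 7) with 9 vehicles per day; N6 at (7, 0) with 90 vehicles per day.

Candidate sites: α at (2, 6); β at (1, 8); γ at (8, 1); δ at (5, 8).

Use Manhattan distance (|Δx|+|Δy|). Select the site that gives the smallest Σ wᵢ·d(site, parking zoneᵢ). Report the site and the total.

Total weighted distance at each candidate:
  α (2, 6): total = 1829
  β (1, 8): total = 2372
  γ (8, 1): total = 1166
  δ (5, 8): total = 2106
Minimum is at γ with total 1166 blocks.

γ, total 1166 blocks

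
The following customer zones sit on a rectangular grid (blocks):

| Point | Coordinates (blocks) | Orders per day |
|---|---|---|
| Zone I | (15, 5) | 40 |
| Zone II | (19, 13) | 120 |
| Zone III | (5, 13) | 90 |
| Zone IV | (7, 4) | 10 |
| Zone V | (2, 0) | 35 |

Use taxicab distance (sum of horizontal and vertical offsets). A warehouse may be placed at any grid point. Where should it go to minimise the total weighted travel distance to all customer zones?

Manhattan distance separates: Σwᵢ(|x−xᵢ|+|y−yᵢ|) = Σwᵢ|x−xᵢ| + Σwᵢ|y−yᵢ|, so x and y are optimised independently as 1-D weighted medians.
Total weight W = 295; half = 147.5.
x-coordinate, sorted with cumulative weight:
  x=2 (Zone V, w=35) cum 35
  x=5 (Zone III, w=90) cum 125
  x=7 (Zone IV, w=10) cum 135
  x=15 (Zone I, w=40) cum 175  ← median
  x=19 (Zone II, w=120) cum 295
⇒ x* = 15
y-coordinate, sorted with cumulative weight:
  y=0 (Zone V, w=35) cum 35
  y=4 (Zone IV, w=10) cum 45
  y=5 (Zone I, w=40) cum 85
  y=13 (Zone II, w=120) cum 205  ← median
  y=13 (Zone III, w=90) cum 295
⇒ y* = 13

(15, 13)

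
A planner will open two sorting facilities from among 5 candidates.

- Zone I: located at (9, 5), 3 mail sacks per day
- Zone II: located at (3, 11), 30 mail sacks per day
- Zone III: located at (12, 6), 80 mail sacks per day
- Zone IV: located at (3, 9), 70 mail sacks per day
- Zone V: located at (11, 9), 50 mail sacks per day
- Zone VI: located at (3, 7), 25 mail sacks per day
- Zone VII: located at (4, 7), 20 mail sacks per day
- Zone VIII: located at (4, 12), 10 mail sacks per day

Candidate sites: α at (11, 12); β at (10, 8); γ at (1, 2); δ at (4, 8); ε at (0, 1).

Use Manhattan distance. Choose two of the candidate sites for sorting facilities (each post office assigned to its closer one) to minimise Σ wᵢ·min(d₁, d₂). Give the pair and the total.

{β, δ}, total 802

Evaluate every pair (each demand assigned to the nearer of the two):
  {β, δ}: total = 802
  {α, δ}: total = 1104
  {γ, δ}: total = 1594
  {δ, ε}: total = 1594
  {α, β}: total = 1672
  {β, γ}: total = 1707
  {β, ε}: total = 1732
  {α, γ}: total = 2042
  {α, ε}: total = 2272
  {γ, ε}: total = 3508
Best pair: {β, δ} with total 802.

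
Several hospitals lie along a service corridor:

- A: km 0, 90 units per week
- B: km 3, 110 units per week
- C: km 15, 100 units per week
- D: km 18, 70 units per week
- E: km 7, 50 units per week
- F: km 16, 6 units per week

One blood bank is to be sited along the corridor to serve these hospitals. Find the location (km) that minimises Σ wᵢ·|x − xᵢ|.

For a sum of weighted absolute distances on a line, the optimum is the weighted median (not the mean). Total weight W = 426; half-weight = 213.
Sort by position and accumulate weight:
  km 0 (A, w=90) → cum 90
  km 3 (B, w=110) → cum 200
  km 7 (E, w=50) → cum 250  ≥ 213 → median here
  km 15 (C, w=100) → cum 350
  km 16 (F, w=6) → cum 356
  km 18 (D, w=70) → cum 426
Optimal location: km 7.

x = 7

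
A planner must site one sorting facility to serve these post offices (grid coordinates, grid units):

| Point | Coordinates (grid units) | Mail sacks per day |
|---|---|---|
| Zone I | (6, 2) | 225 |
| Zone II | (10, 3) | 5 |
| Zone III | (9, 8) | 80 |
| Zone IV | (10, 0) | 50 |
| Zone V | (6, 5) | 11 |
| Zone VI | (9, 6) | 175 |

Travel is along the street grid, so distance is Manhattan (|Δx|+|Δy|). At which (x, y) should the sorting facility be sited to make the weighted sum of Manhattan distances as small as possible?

(9, 2)

Manhattan distance separates: Σwᵢ(|x−xᵢ|+|y−yᵢ|) = Σwᵢ|x−xᵢ| + Σwᵢ|y−yᵢ|, so x and y are optimised independently as 1-D weighted medians.
Total weight W = 546; half = 273.
x-coordinate, sorted with cumulative weight:
  x=6 (Zone I, w=225) cum 225
  x=6 (Zone V, w=11) cum 236
  x=9 (Zone III, w=80) cum 316  ← median
  x=9 (Zone VI, w=175) cum 491
  x=10 (Zone II, w=5) cum 496
  x=10 (Zone IV, w=50) cum 546
⇒ x* = 9
y-coordinate, sorted with cumulative weight:
  y=0 (Zone IV, w=50) cum 50
  y=2 (Zone I, w=225) cum 275  ← median
  y=3 (Zone II, w=5) cum 280
  y=5 (Zone V, w=11) cum 291
  y=6 (Zone VI, w=175) cum 466
  y=8 (Zone III, w=80) cum 546
⇒ y* = 2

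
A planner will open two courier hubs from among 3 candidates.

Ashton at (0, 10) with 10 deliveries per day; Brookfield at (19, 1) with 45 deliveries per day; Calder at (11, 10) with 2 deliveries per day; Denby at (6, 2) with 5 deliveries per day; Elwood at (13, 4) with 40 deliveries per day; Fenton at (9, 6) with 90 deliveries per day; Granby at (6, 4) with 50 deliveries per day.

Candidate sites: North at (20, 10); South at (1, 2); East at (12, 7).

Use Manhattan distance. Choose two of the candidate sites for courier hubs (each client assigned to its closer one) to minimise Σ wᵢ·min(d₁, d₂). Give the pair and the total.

{South, East}, total 1578

Evaluate every pair (each demand assigned to the nearer of the two):
  {South, East}: total = 1578
  {North, East}: total = 1633
  {North, South}: total = 2533
Best pair: {South, East} with total 1578.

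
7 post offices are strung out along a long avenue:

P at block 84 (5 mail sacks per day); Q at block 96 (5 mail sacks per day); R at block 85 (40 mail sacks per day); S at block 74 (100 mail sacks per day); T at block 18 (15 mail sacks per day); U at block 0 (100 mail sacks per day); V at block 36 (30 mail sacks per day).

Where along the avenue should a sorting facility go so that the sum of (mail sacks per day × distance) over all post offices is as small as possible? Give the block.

For a sum of weighted absolute distances on a line, the optimum is the weighted median (not the mean). Total weight W = 295; half-weight = 147.5.
Sort by position and accumulate weight:
  block 0 (U, w=100) → cum 100
  block 18 (T, w=15) → cum 115
  block 36 (V, w=30) → cum 145
  block 74 (S, w=100) → cum 245  ≥ 147.5 → median here
  block 84 (P, w=5) → cum 250
  block 85 (R, w=40) → cum 290
  block 96 (Q, w=5) → cum 295
Optimal location: block 74.

x = 74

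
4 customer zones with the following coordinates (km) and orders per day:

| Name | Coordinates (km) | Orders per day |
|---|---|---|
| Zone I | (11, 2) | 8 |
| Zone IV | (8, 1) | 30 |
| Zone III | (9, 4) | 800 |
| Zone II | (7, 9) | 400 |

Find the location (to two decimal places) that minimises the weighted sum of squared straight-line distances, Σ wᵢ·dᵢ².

(8.34, 5.53)

The minimiser of Σwᵢ‖p−pᵢ‖² is the weighted centroid p* = (Σwᵢpᵢ)/(Σwᵢ).
Σwᵢ = 1238.
Σwᵢxᵢ = 8·11 + 30·8 + 800·9 + 400·7 = 10328.
Σwᵢyᵢ = 8·2 + 30·1 + 800·4 + 400·9 = 6846.
x* = 10328/1238 = 8.34, y* = 6846/1238 = 5.53.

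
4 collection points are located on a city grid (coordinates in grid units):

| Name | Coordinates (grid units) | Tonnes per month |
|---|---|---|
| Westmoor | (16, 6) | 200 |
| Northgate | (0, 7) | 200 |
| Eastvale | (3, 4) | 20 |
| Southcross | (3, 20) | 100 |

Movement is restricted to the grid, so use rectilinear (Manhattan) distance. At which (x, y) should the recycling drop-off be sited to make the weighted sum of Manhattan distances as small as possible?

(3, 7)

Manhattan distance separates: Σwᵢ(|x−xᵢ|+|y−yᵢ|) = Σwᵢ|x−xᵢ| + Σwᵢ|y−yᵢ|, so x and y are optimised independently as 1-D weighted medians.
Total weight W = 520; half = 260.
x-coordinate, sorted with cumulative weight:
  x=0 (Northgate, w=200) cum 200
  x=3 (Eastvale, w=20) cum 220
  x=3 (Southcross, w=100) cum 320  ← median
  x=16 (Westmoor, w=200) cum 520
⇒ x* = 3
y-coordinate, sorted with cumulative weight:
  y=4 (Eastvale, w=20) cum 20
  y=6 (Westmoor, w=200) cum 220
  y=7 (Northgate, w=200) cum 420  ← median
  y=20 (Southcross, w=100) cum 520
⇒ y* = 7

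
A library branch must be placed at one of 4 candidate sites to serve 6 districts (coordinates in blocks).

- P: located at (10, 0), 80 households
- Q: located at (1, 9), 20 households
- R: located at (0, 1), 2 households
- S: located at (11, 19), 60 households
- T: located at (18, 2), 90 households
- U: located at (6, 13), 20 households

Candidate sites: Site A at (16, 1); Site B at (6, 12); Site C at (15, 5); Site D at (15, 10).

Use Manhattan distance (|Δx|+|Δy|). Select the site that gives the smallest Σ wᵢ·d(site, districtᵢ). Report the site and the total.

Total weighted distance at each candidate:
  Site A (16, 1): total = 3142
  Site B (6, 12): total = 4194
  Site C (15, 5): total = 3158
  Site D (15, 10): total = 3558
Minimum is at Site A with total 3142 blocks.

Site A, total 3142 blocks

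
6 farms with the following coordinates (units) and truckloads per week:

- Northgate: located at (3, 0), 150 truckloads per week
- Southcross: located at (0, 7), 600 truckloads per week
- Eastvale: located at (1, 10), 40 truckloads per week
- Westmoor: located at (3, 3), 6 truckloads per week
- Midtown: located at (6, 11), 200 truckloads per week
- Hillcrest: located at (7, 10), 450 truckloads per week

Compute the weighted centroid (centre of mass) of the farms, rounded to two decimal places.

The minimiser of Σwᵢ‖p−pᵢ‖² is the weighted centroid p* = (Σwᵢpᵢ)/(Σwᵢ).
Σwᵢ = 1446.
Σwᵢxᵢ = 150·3 + 600·0 + 40·1 + 6·3 + 200·6 + 450·7 = 4858.
Σwᵢyᵢ = 150·0 + 600·7 + 40·10 + 6·3 + 200·11 + 450·10 = 11318.
x* = 4858/1446 = 3.36, y* = 11318/1446 = 7.83.

(3.36, 7.83)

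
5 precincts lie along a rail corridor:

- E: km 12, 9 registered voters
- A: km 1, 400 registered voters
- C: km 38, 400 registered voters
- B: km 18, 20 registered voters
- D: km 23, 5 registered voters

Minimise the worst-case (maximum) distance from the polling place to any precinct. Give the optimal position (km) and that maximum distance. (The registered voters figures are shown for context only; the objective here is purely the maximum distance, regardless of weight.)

The 1-center on a line is the midpoint of the two extreme points: leftmost at 1, rightmost at 38.
Optimal location = (1 + 38)/2 = 19.5; maximum distance = (38 − 1)/2 = 18.5.

location 19.5, max distance 18.5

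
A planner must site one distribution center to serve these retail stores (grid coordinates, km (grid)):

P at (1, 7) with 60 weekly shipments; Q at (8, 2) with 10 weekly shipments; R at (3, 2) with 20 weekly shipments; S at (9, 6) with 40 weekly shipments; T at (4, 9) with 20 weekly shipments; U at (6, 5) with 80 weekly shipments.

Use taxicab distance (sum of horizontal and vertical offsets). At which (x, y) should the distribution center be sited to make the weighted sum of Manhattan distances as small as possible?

(6, 6)

Manhattan distance separates: Σwᵢ(|x−xᵢ|+|y−yᵢ|) = Σwᵢ|x−xᵢ| + Σwᵢ|y−yᵢ|, so x and y are optimised independently as 1-D weighted medians.
Total weight W = 230; half = 115.
x-coordinate, sorted with cumulative weight:
  x=1 (P, w=60) cum 60
  x=3 (R, w=20) cum 80
  x=4 (T, w=20) cum 100
  x=6 (U, w=80) cum 180  ← median
  x=8 (Q, w=10) cum 190
  x=9 (S, w=40) cum 230
⇒ x* = 6
y-coordinate, sorted with cumulative weight:
  y=2 (Q, w=10) cum 10
  y=2 (R, w=20) cum 30
  y=5 (U, w=80) cum 110
  y=6 (S, w=40) cum 150  ← median
  y=7 (P, w=60) cum 210
  y=9 (T, w=20) cum 230
⇒ y* = 6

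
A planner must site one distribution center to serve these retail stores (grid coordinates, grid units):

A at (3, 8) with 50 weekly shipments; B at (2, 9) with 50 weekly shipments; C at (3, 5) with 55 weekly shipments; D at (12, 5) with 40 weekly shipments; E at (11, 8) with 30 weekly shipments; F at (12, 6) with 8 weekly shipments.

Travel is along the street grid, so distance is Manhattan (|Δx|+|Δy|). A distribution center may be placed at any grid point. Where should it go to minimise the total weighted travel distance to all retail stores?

Manhattan distance separates: Σwᵢ(|x−xᵢ|+|y−yᵢ|) = Σwᵢ|x−xᵢ| + Σwᵢ|y−yᵢ|, so x and y are optimised independently as 1-D weighted medians.
Total weight W = 233; half = 116.5.
x-coordinate, sorted with cumulative weight:
  x=2 (B, w=50) cum 50
  x=3 (A, w=50) cum 100
  x=3 (C, w=55) cum 155  ← median
  x=11 (E, w=30) cum 185
  x=12 (D, w=40) cum 225
  x=12 (F, w=8) cum 233
⇒ x* = 3
y-coordinate, sorted with cumulative weight:
  y=5 (C, w=55) cum 55
  y=5 (D, w=40) cum 95
  y=6 (F, w=8) cum 103
  y=8 (A, w=50) cum 153  ← median
  y=8 (E, w=30) cum 183
  y=9 (B, w=50) cum 233
⇒ y* = 8

(3, 8)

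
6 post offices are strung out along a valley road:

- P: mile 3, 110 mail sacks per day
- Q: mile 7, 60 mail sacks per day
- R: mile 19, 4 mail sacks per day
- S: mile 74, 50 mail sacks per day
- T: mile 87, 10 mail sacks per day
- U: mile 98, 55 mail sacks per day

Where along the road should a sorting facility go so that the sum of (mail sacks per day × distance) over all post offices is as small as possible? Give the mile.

x = 7

For a sum of weighted absolute distances on a line, the optimum is the weighted median (not the mean). Total weight W = 289; half-weight = 144.5.
Sort by position and accumulate weight:
  mile 3 (P, w=110) → cum 110
  mile 7 (Q, w=60) → cum 170  ≥ 144.5 → median here
  mile 19 (R, w=4) → cum 174
  mile 74 (S, w=50) → cum 224
  mile 87 (T, w=10) → cum 234
  mile 98 (U, w=55) → cum 289
Optimal location: mile 7.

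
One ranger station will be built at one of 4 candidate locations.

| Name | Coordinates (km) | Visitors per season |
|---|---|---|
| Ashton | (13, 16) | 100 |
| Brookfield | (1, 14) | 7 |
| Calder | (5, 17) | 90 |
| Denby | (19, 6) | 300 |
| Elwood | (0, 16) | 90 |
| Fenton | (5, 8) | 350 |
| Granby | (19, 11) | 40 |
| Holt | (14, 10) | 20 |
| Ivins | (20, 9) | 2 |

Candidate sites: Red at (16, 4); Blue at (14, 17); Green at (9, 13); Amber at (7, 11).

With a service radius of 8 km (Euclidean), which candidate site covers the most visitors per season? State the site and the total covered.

Amber, covering 567

Coverage radius r = 8 km; a point is covered iff (Δx)²+(Δy)² ≤ 8² = 64.
  Red (16, 4): covers {Denby, Granby, Holt, Ivins} → 362
  Blue (14, 17): covers {Ashton, Granby, Holt} → 160
  Green (9, 13): covers {Ashton, Calder, Fenton, Holt} → 560
  Amber (7, 11): covers {Ashton, Brookfield, Calder, Fenton, Holt} → 567
Maximum coverage at Amber: 567 visitors per season.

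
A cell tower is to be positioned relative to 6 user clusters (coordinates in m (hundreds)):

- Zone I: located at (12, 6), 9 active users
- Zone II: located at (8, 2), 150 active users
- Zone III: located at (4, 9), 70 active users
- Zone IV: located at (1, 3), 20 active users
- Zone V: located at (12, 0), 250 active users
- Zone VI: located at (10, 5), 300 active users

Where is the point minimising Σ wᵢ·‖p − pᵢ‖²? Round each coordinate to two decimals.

(9.52, 3.18)

The minimiser of Σwᵢ‖p−pᵢ‖² is the weighted centroid p* = (Σwᵢpᵢ)/(Σwᵢ).
Σwᵢ = 799.
Σwᵢxᵢ = 9·12 + 150·8 + 70·4 + 20·1 + 250·12 + 300·10 = 7608.
Σwᵢyᵢ = 9·6 + 150·2 + 70·9 + 20·3 + 250·0 + 300·5 = 2544.
x* = 7608/799 = 9.52, y* = 2544/799 = 3.18.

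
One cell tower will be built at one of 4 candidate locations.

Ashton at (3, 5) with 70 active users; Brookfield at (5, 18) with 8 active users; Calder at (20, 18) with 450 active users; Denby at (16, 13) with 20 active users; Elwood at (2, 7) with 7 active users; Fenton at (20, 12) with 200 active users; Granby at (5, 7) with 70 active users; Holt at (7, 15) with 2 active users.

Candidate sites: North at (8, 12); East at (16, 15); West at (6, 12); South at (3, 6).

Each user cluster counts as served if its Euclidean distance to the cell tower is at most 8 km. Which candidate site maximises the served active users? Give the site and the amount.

East, covering 670

Coverage radius r = 8 km; a point is covered iff (Δx)²+(Δy)² ≤ 8² = 64.
  North (8, 12): covers {Brookfield, Elwood, Granby, Holt} → 87
  East (16, 15): covers {Calder, Denby, Fenton} → 670
  West (6, 12): covers {Ashton, Brookfield, Elwood, Granby, Holt} → 157
  South (3, 6): covers {Ashton, Elwood, Granby} → 147
Maximum coverage at East: 670 active users.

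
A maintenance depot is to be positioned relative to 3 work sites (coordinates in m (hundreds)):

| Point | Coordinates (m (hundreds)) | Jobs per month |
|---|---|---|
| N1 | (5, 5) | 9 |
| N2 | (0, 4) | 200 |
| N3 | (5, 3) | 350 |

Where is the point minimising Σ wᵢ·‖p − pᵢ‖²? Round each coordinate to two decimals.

The minimiser of Σwᵢ‖p−pᵢ‖² is the weighted centroid p* = (Σwᵢpᵢ)/(Σwᵢ).
Σwᵢ = 559.
Σwᵢxᵢ = 9·5 + 200·0 + 350·5 = 1795.
Σwᵢyᵢ = 9·5 + 200·4 + 350·3 = 1895.
x* = 1795/559 = 3.21, y* = 1895/559 = 3.39.

(3.21, 3.39)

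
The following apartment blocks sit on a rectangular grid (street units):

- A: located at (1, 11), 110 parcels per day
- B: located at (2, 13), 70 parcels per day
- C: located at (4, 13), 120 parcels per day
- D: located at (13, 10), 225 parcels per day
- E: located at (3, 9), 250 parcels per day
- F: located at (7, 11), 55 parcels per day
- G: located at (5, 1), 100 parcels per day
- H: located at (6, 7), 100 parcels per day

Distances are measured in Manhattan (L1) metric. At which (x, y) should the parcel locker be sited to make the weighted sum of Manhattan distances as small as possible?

Manhattan distance separates: Σwᵢ(|x−xᵢ|+|y−yᵢ|) = Σwᵢ|x−xᵢ| + Σwᵢ|y−yᵢ|, so x and y are optimised independently as 1-D weighted medians.
Total weight W = 1030; half = 515.
x-coordinate, sorted with cumulative weight:
  x=1 (A, w=110) cum 110
  x=2 (B, w=70) cum 180
  x=3 (E, w=250) cum 430
  x=4 (C, w=120) cum 550  ← median
  x=5 (G, w=100) cum 650
  x=6 (H, w=100) cum 750
  x=7 (F, w=55) cum 805
  x=13 (D, w=225) cum 1030
⇒ x* = 4
y-coordinate, sorted with cumulative weight:
  y=1 (G, w=100) cum 100
  y=7 (H, w=100) cum 200
  y=9 (E, w=250) cum 450
  y=10 (D, w=225) cum 675  ← median
  y=11 (A, w=110) cum 785
  y=11 (F, w=55) cum 840
  y=13 (B, w=70) cum 910
  y=13 (C, w=120) cum 1030
⇒ y* = 10

(4, 10)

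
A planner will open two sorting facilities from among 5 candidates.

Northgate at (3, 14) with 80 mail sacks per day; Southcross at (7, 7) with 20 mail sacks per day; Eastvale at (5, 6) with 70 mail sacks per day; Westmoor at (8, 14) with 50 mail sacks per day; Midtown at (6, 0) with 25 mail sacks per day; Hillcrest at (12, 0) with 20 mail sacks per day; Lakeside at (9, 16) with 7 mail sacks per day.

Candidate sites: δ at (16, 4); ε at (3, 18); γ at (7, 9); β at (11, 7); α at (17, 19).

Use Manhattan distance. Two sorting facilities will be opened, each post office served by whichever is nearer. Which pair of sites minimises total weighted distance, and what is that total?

Evaluate every pair (each demand assigned to the nearer of the two):
  {ε, γ}: total = 1596
  {ε, β}: total = 1856
  {δ, γ}: total = 1883
  {γ, β}: total = 1883
  {γ, α}: total = 2003
  {δ, ε}: total = 2486
  {δ, β}: total = 2807
  {β, α}: total = 2807
  {ε, α}: total = 3111
  {δ, α}: total = 3957
Best pair: {ε, γ} with total 1596.

{ε, γ}, total 1596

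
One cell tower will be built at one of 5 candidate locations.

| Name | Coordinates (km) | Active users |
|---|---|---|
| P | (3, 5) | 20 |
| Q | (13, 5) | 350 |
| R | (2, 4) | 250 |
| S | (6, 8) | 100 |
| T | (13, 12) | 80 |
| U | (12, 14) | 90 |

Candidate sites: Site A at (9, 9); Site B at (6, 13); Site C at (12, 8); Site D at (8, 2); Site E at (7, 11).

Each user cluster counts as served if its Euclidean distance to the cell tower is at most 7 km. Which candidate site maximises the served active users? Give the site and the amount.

Coverage radius r = 7 km; a point is covered iff (Δx)²+(Δy)² ≤ 7² = 49.
  Site A (9, 9): covers {Q, S, T, U} → 620
  Site B (6, 13): covers {S, U} → 190
  Site C (12, 8): covers {Q, S, T, U} → 620
  Site D (8, 2): covers {P, Q, R, S} → 720
  Site E (7, 11): covers {S, T, U} → 270
Maximum coverage at Site D: 720 active users.

Site D, covering 720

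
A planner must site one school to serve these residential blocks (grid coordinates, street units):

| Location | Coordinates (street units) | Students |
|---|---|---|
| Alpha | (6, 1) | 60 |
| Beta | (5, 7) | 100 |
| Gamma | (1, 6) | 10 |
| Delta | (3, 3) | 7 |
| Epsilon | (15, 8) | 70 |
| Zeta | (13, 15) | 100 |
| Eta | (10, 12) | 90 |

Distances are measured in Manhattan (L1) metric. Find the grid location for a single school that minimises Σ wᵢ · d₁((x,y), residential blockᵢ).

Manhattan distance separates: Σwᵢ(|x−xᵢ|+|y−yᵢ|) = Σwᵢ|x−xᵢ| + Σwᵢ|y−yᵢ|, so x and y are optimised independently as 1-D weighted medians.
Total weight W = 437; half = 218.5.
x-coordinate, sorted with cumulative weight:
  x=1 (Gamma, w=10) cum 10
  x=3 (Delta, w=7) cum 17
  x=5 (Beta, w=100) cum 117
  x=6 (Alpha, w=60) cum 177
  x=10 (Eta, w=90) cum 267  ← median
  x=13 (Zeta, w=100) cum 367
  x=15 (Epsilon, w=70) cum 437
⇒ x* = 10
y-coordinate, sorted with cumulative weight:
  y=1 (Alpha, w=60) cum 60
  y=3 (Delta, w=7) cum 67
  y=6 (Gamma, w=10) cum 77
  y=7 (Beta, w=100) cum 177
  y=8 (Epsilon, w=70) cum 247  ← median
  y=12 (Eta, w=90) cum 337
  y=15 (Zeta, w=100) cum 437
⇒ y* = 8

(10, 8)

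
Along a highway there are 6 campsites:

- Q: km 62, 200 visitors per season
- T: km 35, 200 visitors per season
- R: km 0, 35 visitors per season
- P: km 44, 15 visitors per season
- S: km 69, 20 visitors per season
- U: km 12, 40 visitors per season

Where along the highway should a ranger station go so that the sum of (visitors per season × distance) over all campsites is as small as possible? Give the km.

For a sum of weighted absolute distances on a line, the optimum is the weighted median (not the mean). Total weight W = 510; half-weight = 255.
Sort by position and accumulate weight:
  km 0 (R, w=35) → cum 35
  km 12 (U, w=40) → cum 75
  km 35 (T, w=200) → cum 275  ≥ 255 → median here
  km 44 (P, w=15) → cum 290
  km 62 (Q, w=200) → cum 490
  km 69 (S, w=20) → cum 510
Optimal location: km 35.

x = 35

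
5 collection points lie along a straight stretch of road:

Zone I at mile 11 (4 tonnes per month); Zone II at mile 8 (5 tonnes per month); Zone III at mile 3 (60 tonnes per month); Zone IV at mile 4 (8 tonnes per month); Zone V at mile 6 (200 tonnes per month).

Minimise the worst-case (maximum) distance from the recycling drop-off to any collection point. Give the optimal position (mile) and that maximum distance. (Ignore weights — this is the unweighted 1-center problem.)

location 7, max distance 4

The 1-center on a line is the midpoint of the two extreme points: leftmost at 3, rightmost at 11.
Optimal location = (3 + 11)/2 = 7; maximum distance = (11 − 3)/2 = 4.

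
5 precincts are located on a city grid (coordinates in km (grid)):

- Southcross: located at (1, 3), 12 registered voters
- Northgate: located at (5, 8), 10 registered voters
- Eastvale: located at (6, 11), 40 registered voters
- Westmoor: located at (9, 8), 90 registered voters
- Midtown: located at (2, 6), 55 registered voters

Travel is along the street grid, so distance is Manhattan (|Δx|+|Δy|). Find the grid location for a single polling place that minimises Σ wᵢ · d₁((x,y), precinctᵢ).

Manhattan distance separates: Σwᵢ(|x−xᵢ|+|y−yᵢ|) = Σwᵢ|x−xᵢ| + Σwᵢ|y−yᵢ|, so x and y are optimised independently as 1-D weighted medians.
Total weight W = 207; half = 103.5.
x-coordinate, sorted with cumulative weight:
  x=1 (Southcross, w=12) cum 12
  x=2 (Midtown, w=55) cum 67
  x=5 (Northgate, w=10) cum 77
  x=6 (Eastvale, w=40) cum 117  ← median
  x=9 (Westmoor, w=90) cum 207
⇒ x* = 6
y-coordinate, sorted with cumulative weight:
  y=3 (Southcross, w=12) cum 12
  y=6 (Midtown, w=55) cum 67
  y=8 (Northgate, w=10) cum 77
  y=8 (Westmoor, w=90) cum 167  ← median
  y=11 (Eastvale, w=40) cum 207
⇒ y* = 8

(6, 8)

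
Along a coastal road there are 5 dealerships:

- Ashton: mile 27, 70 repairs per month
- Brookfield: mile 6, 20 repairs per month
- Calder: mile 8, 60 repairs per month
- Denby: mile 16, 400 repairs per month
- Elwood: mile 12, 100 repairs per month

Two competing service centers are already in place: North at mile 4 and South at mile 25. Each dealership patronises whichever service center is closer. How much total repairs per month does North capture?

The indifferent point is the midpoint (4+25)/2 = 14.5; dealerships left of it (closer to North at 4) go to North, those right go to South.
  Brookfield at 6 (w=20) → North
  Calder at 8 (w=60) → North
  Elwood at 12 (w=100) → North
  Denby at 16 (w=400) → South
  Ashton at 27 (w=70) → South
North captures 180; South captures 470.

180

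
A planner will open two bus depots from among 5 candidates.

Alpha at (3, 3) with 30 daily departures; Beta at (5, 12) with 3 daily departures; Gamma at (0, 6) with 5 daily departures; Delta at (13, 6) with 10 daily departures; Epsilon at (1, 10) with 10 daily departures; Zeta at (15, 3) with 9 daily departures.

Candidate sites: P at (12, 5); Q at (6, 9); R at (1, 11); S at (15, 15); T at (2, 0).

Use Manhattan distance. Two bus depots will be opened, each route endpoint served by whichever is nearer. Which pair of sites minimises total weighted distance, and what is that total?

Evaluate every pair (each demand assigned to the nearer of the two):
  {P, T}: total = 377
  {P, R}: total = 420
  {P, Q}: total = 452
  {Q, T}: total = 467
  {R, T}: total = 489
  {S, T}: total = 527
  {Q, R}: total = 557
  {R, S}: total = 573
  {Q, S}: total = 595
  {P, S}: total = 659
Best pair: {P, T} with total 377.

{P, T}, total 377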